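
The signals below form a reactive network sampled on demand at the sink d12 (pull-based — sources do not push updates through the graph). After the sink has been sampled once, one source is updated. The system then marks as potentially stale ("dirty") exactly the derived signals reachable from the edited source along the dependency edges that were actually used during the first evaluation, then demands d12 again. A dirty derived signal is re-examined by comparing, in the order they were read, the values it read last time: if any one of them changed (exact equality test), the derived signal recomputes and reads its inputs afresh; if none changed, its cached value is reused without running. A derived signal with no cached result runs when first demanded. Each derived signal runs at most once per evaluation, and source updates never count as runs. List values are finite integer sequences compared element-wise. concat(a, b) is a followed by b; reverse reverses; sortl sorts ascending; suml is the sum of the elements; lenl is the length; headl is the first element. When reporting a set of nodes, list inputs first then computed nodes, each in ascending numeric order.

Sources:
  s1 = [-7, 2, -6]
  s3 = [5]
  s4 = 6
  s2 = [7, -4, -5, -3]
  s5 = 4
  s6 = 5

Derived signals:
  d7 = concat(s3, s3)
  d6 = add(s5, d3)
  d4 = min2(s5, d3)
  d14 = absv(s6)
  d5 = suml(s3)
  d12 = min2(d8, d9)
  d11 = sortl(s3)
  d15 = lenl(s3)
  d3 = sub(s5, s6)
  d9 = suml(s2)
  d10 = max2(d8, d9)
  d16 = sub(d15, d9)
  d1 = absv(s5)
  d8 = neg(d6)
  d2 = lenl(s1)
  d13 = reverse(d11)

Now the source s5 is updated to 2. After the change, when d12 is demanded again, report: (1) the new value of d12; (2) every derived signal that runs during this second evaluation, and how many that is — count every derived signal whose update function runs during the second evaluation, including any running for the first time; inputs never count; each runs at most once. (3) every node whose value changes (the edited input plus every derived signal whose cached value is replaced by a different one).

Initial pass — values computed on the first demand:
  d3 = sub(4, 5) = -1
  d6 = add(4, -1) = 3
  d8 = neg(3) = -3
  d9 = suml([7, -4, -5, -3]) = -5
  d12 = min2(-3, -5) = -5

Second demand — change propagation:
  d3: re-runs because s5 4->2; new result -3.
  d6: re-runs because s5 4->2; d3 -1->-3; new result -1.
  d8: re-runs because d6 3->-1; new result 1.
  d12: re-runs because d8 -3->1; new result -5 (unchanged).

d12 now evaluates to -5.
Run set: d3, d6, d8, d12 (4 run).
Changed values: s5, d3, d6, d8.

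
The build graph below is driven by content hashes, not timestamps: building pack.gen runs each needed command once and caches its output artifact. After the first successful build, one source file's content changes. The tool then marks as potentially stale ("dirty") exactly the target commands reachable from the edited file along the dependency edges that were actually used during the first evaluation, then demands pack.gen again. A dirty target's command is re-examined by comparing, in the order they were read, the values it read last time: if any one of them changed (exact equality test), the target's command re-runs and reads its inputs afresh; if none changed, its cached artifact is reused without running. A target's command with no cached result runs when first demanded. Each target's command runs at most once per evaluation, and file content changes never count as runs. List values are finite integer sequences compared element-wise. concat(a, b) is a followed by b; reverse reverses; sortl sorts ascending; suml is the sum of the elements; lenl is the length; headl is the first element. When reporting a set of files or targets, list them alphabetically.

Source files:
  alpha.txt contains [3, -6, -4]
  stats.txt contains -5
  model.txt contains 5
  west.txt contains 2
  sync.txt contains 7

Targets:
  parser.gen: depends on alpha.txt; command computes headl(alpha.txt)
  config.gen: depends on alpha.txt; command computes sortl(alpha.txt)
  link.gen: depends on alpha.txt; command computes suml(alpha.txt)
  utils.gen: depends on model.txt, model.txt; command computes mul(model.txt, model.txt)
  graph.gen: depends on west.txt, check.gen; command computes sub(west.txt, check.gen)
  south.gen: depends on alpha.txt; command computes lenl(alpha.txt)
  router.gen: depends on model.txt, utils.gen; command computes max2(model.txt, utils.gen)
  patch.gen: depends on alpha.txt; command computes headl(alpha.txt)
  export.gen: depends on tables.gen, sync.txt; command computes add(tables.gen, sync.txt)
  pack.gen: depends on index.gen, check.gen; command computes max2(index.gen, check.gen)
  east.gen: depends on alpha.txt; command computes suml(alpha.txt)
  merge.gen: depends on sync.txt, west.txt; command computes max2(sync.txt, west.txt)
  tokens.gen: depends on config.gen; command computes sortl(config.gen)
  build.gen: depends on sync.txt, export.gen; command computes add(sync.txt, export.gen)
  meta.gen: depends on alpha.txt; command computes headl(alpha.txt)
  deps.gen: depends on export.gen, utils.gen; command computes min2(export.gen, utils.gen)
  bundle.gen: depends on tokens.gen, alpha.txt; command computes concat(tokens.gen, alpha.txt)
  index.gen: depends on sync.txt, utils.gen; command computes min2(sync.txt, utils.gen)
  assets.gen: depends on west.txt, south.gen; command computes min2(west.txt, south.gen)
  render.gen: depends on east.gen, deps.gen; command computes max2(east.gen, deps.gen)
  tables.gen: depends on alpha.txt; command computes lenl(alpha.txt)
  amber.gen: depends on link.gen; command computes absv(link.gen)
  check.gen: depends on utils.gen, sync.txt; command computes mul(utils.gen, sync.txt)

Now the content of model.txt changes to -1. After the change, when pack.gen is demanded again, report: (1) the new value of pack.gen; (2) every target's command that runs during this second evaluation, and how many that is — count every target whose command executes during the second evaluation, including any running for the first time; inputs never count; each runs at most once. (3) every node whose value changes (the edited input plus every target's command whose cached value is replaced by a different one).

Initial pass — values computed on the first demand:
  utils.gen = mul(5, 5) = 25
  check.gen = mul(25, 7) = 175
  index.gen = min2(7, 25) = 7
  pack.gen = max2(7, 175) = 175

Second demand — change propagation:
  utils.gen: re-runs because model.txt 5->-1; model.txt 5->-1; new result 1.
  check.gen: re-runs because utils.gen 25->1; new result 7.
  index.gen: re-runs because utils.gen 25->1; new result 1.
  pack.gen: re-runs because index.gen 7->1; check.gen 175->7; new result 7.

pack.gen now evaluates to 7.
Run set: check.gen, index.gen, pack.gen, utils.gen (4 run).
Changed values: check.gen, index.gen, model.txt, pack.gen, utils.gen.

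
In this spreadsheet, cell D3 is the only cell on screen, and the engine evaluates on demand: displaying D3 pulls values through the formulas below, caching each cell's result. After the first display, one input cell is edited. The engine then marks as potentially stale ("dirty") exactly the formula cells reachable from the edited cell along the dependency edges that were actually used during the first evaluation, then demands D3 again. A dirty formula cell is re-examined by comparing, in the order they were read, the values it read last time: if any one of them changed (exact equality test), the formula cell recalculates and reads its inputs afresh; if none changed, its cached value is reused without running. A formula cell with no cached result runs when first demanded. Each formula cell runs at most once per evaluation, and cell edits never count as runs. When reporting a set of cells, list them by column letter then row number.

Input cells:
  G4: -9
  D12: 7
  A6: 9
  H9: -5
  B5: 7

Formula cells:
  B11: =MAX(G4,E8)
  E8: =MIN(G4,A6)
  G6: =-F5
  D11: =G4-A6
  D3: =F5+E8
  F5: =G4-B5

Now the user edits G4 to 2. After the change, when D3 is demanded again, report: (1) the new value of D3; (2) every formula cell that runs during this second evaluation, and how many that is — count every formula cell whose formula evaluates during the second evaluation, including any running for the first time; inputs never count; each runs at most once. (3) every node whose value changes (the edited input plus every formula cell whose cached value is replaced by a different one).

Initial pass — values computed on the first demand:
  E8 = MIN(-9, 9) = -9
  F5 = -9 - 7 = -16
  D3 = -16 + -9 = -25

Second demand — change propagation:
  E8: re-runs because G4 -9->2; new result 2.
  F5: re-runs because G4 -9->2; new result -5.
  D3: re-runs because F5 -16->-5; E8 -9->2; new result -3.

D3 now evaluates to -3.
Run set: D3, E8, F5 (3 run).
Changed values: D3, E8, F5, G4.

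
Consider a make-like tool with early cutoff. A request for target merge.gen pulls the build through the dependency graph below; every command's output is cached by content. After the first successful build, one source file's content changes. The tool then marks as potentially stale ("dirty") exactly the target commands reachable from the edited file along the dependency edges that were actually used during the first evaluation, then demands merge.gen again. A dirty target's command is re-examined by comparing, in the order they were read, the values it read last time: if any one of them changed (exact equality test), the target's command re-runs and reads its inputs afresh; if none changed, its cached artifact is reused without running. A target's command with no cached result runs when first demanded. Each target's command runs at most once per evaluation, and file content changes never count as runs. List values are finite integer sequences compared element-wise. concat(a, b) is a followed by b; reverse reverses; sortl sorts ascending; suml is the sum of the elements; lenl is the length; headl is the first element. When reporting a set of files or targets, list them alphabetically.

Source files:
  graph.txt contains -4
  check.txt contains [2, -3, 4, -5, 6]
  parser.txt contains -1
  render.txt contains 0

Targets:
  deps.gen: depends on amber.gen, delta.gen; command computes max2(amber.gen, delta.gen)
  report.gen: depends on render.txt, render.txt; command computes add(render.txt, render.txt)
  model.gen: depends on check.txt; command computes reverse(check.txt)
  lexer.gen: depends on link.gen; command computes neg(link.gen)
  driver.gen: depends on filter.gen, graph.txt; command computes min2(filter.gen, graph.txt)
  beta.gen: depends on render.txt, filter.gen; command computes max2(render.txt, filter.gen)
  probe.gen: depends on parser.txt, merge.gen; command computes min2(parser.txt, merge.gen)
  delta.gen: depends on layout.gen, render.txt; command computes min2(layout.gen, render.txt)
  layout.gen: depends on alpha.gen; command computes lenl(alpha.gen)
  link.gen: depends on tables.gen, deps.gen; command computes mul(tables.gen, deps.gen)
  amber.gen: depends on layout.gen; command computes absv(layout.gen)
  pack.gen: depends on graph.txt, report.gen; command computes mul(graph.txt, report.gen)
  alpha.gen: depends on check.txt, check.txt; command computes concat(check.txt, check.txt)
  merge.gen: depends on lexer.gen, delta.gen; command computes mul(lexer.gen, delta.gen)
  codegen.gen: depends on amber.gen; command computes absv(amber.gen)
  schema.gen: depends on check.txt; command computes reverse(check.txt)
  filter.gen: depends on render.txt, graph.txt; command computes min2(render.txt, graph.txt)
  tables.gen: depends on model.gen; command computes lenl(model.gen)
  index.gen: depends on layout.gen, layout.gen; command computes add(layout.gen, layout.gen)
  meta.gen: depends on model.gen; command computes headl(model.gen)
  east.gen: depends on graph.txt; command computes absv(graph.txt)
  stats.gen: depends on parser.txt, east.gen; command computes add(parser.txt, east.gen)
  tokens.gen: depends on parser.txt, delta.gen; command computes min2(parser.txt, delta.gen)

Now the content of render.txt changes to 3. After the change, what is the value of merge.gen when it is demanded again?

First demand of the output computes:
  alpha.gen = concat([2, -3, 4, -5, 6], [2, -3, 4, -5, 6]) = [2, -3, 4, -5, 6, 2, -3, 4, -5, 6]
  layout.gen = lenl([2, -3, 4, -5, 6, 2, -3, 4, -5, 6]) = 10
  amber.gen = absv(10) = 10
  delta.gen = min2(10, 0) = 0
  deps.gen = max2(10, 0) = 10
  model.gen = reverse([2, -3, 4, -5, 6]) = [6, -5, 4, -3, 2]
  tables.gen = lenl([6, -5, 4, -3, 2]) = 5
  link.gen = mul(5, 10) = 50
  lexer.gen = neg(50) = -50
  merge.gen = mul(-50, 0) = 0

After the edit, cleaning proceeds:
  delta.gen: a read changed (render.txt 0->3) — executes, giving 3.
  deps.gen: a read changed (delta.gen 0->3) — executes, giving 10 — identical to its old value.
  link.gen: dirty, but its reads are unchanged (tables.gen unchanged, deps.gen unchanged); cached 50 stands.
  lexer.gen: dirty, but its reads are unchanged (link.gen unchanged); cached -50 stands.
  merge.gen: a read changed (delta.gen 0->3) — executes, giving -150.

Note where the cutoff bites: link.gen is checked, finds nothing changed, and keeps its cache.

Demanding merge.gen again yields -150.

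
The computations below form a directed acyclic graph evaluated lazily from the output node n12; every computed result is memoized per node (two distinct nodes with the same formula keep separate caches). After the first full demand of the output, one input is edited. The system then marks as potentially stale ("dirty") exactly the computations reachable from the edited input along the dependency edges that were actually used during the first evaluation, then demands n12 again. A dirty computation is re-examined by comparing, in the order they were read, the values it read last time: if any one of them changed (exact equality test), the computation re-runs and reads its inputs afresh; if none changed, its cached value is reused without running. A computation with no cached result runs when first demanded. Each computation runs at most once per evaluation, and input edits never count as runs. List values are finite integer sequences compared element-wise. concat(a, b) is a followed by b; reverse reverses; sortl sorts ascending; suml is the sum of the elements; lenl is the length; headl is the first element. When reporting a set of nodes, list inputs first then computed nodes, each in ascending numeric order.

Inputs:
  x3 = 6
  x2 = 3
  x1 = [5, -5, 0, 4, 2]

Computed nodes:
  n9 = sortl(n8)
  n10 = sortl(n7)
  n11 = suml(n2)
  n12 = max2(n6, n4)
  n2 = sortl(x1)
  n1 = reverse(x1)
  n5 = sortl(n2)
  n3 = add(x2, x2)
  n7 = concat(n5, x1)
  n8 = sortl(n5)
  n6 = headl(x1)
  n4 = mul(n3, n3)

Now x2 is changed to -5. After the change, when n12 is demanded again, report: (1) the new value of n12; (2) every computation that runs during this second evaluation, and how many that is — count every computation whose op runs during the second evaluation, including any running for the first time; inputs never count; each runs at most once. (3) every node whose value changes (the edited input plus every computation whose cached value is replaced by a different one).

First demand of the output computes:
  n3 = add(3, 3) = 6
  n4 = mul(6, 6) = 36
  n6 = headl([5, -5, 0, 4, 2]) = 5
  n12 = max2(5, 36) = 36

After the edit, cleaning proceeds:
  n3: a read changed (x2 3->-5; x2 3->-5) — executes, giving -10.
  n4: a read changed (n3 6->-10; n3 6->-10) — executes, giving 100.
  n12: a read changed (n4 36->100) — executes, giving 100.

Demanding n12 again yields 100.
3 computations run: n3, n4, n12.
The nodes whose values change: x2, n3, n4, n12.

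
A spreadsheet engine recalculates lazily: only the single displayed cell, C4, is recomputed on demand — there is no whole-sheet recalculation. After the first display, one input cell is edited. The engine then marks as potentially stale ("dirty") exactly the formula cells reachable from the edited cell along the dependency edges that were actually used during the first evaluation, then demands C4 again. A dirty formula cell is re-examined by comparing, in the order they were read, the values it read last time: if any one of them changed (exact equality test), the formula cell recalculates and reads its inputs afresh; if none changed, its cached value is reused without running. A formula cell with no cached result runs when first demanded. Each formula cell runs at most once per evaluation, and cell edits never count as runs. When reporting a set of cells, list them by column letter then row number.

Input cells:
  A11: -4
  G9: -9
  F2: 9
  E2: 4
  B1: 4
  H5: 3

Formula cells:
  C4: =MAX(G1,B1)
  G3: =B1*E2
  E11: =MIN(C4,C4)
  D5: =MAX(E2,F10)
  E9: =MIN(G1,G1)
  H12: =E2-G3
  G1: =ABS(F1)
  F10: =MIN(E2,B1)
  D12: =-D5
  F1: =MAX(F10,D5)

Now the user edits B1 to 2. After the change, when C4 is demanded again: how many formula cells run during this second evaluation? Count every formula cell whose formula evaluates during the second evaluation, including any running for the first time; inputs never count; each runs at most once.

First evaluation (everything demanded from the output):
  F10 = MIN(4, 4) = 4
  D5 = MAX(4, 4) = 4
  F1 = MAX(4, 4) = 4
  G1 = ABS(4) = 4
  C4 = MAX(4, 4) = 4

Propagation after the edit:
  F10: runs — B1 4->2; result 2.
  D5: runs — F10 4->2; result 4 (same value as before).
  F1: runs — F10 4->2; result 4 (same value as before).
  G1: checked — values it read are unchanged (F1 unchanged); reused cached 4 without running.
  C4: runs — B1 4->2; result 4 (same value as before).

Key observation: the cutoff stops propagation at G1 — its inputs' values are unchanged, so it reuses its cache.

Formula cells that run: C4, D5, F1, F10 — 4 in total.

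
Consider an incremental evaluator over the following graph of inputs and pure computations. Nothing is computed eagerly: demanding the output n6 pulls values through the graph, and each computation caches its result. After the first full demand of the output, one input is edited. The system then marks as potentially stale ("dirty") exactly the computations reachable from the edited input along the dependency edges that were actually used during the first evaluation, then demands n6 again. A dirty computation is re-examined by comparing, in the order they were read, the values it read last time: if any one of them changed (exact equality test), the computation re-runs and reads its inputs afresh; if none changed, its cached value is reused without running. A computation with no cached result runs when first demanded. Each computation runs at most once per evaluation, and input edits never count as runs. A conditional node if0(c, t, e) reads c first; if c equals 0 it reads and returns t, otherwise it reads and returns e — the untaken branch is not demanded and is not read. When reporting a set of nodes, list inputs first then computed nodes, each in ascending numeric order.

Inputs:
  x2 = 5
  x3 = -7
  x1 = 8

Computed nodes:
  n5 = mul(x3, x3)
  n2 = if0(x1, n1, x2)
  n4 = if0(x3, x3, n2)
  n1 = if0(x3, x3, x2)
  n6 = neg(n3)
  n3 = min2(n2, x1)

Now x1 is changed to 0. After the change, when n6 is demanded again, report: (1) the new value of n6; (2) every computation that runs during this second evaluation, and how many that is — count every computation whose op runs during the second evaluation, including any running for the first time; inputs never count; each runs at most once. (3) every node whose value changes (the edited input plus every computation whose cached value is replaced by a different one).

n6 now evaluates to 0.
Run set: n1, n2, n3, n6 (4 run).
Changed values: x1, n3, n6.
The important point: the flipped condition pulls in fresh nodes; n1 runs for the first time.

Initial pass — values computed on the first demand:
  n2 = if0(x1=8 -> else branch x2) = 5
  n3 = min2(5, 8) = 5
  n6 = neg(5) = -5

Second demand — change propagation:
  n1: newly demanded (no cache) — executes and yields 5.
  n2: re-runs because x1 8->0; new result 5 (unchanged).
  n3: re-runs because x1 8->0; new result 0.
  n6: re-runs because n3 5->0; new result 0.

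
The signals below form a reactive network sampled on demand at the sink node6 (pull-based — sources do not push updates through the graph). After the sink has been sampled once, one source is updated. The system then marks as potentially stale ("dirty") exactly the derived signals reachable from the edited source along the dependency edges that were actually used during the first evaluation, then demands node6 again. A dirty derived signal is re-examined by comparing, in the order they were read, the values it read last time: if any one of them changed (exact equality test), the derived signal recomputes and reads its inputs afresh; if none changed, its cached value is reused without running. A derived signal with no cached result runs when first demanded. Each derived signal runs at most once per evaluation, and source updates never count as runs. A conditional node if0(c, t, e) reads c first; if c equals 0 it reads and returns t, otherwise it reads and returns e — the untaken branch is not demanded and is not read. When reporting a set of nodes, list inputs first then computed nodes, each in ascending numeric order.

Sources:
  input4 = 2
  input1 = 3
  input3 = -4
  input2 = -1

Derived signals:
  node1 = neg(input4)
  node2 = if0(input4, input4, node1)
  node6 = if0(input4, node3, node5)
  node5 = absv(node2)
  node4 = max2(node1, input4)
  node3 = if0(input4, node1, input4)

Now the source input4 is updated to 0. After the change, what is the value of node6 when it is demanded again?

Initial pass — values computed on the first demand:
  node1 = neg(2) = -2
  node2 = if0(input4=2 -> else branch node1) = -2
  node5 = absv(-2) = 2
  node6 = if0(input4=2 -> else branch node5) = 2

Second demand — change propagation:
  node1: re-runs because input4 2->0; new result 0.
  node2: dirty yet unreached — the second evaluation never asks for it.
  node3: newly demanded (no cache) — executes and yields 0.
  node5: dirty yet unreached — the second evaluation never asks for it.
  node6: re-runs because input4 2->0; new result 0.

The important point: the flipped condition redirects demand; node2, node5 are left stale, never re-checked.

node6 now evaluates to 0.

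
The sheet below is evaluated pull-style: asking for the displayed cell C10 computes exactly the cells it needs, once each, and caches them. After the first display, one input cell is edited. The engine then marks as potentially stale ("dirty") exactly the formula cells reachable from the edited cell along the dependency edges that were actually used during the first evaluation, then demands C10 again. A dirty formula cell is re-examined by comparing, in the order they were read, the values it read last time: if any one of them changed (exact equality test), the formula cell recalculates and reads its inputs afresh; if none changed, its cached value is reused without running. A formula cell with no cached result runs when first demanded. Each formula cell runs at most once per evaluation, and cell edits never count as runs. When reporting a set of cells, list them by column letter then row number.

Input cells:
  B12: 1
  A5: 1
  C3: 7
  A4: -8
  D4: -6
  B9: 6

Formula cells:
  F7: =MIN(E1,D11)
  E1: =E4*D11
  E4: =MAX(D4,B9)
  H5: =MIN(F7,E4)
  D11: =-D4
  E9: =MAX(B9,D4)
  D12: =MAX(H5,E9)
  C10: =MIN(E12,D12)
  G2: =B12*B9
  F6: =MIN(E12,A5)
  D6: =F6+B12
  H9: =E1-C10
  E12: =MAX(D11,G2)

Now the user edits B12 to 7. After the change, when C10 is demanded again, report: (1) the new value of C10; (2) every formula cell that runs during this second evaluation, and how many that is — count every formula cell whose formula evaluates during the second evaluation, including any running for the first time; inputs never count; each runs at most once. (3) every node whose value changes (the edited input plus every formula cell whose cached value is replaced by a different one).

First demand of the output computes:
  D11 = -(-6) = 6
  E4 = MAX(-6, 6) = 6
  E1 = 6 * 6 = 36
  E9 = MAX(6, -6) = 6
  F7 = MIN(36, 6) = 6
  G2 = 1 * 6 = 6
  E12 = MAX(6, 6) = 6
  H5 = MIN(6, 6) = 6
  D12 = MAX(6, 6) = 6
  C10 = MIN(6, 6) = 6

After the edit, cleaning proceeds:
  G2: a read changed (B12 1->7) — executes, giving 42.
  E12: a read changed (G2 6->42) — executes, giving 42.
  C10: a read changed (E12 6->42) — executes, giving 6 — identical to its old value.

Demanding C10 again yields 6.
3 formula cells run: C10, E12, G2.
The nodes whose values change: B12, E12, G2.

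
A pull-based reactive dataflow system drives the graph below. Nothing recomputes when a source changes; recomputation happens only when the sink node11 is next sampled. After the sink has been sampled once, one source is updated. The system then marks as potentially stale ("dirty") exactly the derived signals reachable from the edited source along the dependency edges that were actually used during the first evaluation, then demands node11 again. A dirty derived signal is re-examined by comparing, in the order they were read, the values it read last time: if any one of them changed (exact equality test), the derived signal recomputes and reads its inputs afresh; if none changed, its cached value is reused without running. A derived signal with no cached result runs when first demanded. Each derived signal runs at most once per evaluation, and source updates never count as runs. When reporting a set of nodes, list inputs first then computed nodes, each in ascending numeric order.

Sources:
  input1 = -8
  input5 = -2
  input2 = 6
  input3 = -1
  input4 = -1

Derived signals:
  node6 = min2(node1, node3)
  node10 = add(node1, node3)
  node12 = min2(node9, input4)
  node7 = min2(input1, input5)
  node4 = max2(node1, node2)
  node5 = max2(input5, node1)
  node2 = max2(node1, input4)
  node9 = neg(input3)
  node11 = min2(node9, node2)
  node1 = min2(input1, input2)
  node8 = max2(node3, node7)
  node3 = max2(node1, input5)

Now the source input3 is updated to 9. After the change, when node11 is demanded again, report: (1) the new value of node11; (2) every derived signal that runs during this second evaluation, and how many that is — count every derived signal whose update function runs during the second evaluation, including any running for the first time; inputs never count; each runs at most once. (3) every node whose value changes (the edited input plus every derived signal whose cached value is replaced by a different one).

New value of node11: -9.
Derived signals that run: node9, node11 — 2 in total.
Values that change: input3, node9, node11.

First evaluation (everything demanded from the output):
  node1 = min2(-8, 6) = -8
  node2 = max2(-8, -1) = -1
  node9 = neg(-1) = 1
  node11 = min2(1, -1) = -1

Propagation after the edit:
  node9: runs — input3 -1->9; result -9.
  node11: runs — node9 1->-9; result -9.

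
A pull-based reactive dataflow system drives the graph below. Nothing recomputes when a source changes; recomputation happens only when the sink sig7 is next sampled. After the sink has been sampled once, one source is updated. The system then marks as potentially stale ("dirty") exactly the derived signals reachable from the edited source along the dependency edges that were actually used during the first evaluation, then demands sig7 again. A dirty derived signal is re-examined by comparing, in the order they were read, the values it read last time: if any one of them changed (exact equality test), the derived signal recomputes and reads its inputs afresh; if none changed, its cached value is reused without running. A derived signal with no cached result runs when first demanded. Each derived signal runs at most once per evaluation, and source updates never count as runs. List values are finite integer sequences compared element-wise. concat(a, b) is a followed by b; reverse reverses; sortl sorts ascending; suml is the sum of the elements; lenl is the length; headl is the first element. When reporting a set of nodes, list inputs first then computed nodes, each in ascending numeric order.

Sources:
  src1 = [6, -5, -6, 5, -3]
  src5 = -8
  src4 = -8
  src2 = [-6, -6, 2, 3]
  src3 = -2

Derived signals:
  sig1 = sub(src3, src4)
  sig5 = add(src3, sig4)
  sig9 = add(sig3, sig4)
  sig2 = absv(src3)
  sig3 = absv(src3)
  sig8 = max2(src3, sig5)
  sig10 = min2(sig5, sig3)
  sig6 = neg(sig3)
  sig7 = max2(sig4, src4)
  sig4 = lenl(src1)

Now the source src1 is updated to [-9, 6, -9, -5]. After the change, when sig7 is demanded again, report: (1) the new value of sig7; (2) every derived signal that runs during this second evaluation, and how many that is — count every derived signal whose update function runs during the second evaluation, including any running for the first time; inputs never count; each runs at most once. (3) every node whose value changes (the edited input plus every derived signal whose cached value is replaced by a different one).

First evaluation (everything demanded from the output):
  sig4 = lenl([6, -5, -6, 5, -3]) = 5
  sig7 = max2(5, -8) = 5

Propagation after the edit:
  sig4: runs — src1 [6, -5, -6, 5, -3]->[-9, 6, -9, -5]; result 4.
  sig7: runs — sig4 5->4; result 4.

New value of sig7: 4.
Derived signals that run: sig4, sig7 — 2 in total.
Values that change: src1, sig4, sig7.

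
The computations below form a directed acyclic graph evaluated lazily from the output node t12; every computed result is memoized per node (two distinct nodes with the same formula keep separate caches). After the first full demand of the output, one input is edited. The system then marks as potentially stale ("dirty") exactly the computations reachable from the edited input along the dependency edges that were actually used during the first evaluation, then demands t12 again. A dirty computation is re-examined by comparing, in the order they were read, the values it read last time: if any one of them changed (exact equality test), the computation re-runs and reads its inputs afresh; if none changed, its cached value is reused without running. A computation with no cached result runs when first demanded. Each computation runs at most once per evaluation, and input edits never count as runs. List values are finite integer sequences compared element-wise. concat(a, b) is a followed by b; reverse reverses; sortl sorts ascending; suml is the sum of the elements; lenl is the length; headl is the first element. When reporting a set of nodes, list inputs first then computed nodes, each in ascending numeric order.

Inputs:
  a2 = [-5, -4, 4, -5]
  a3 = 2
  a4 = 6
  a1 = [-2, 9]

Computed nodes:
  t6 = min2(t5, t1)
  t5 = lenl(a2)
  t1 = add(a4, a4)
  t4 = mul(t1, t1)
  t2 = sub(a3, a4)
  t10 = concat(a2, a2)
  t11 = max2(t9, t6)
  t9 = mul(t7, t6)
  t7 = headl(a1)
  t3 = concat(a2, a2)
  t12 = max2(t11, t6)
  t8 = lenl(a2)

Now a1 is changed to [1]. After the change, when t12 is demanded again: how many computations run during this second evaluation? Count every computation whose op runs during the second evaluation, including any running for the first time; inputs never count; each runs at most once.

First demand of the output computes:
  t1 = add(6, 6) = 12
  t5 = lenl([-5, -4, 4, -5]) = 4
  t6 = min2(4, 12) = 4
  t7 = headl([-2, 9]) = -2
  t9 = mul(-2, 4) = -8
  t11 = max2(-8, 4) = 4
  t12 = max2(4, 4) = 4

After the edit, cleaning proceeds:
  t7: a read changed (a1 [-2, 9]->[1]) — executes, giving 1.
  t9: a read changed (t7 -2->1) — executes, giving 4.
  t11: a read changed (t9 -8->4) — executes, giving 4 — identical to its old value.
  t12: dirty, but its reads are unchanged (t11 unchanged, t6 unchanged); cached 4 stands.

Note the absorption at t11: it re-runs yet its value is the same, leaving the output's value untouched.

3 computations run: t7, t9, t11.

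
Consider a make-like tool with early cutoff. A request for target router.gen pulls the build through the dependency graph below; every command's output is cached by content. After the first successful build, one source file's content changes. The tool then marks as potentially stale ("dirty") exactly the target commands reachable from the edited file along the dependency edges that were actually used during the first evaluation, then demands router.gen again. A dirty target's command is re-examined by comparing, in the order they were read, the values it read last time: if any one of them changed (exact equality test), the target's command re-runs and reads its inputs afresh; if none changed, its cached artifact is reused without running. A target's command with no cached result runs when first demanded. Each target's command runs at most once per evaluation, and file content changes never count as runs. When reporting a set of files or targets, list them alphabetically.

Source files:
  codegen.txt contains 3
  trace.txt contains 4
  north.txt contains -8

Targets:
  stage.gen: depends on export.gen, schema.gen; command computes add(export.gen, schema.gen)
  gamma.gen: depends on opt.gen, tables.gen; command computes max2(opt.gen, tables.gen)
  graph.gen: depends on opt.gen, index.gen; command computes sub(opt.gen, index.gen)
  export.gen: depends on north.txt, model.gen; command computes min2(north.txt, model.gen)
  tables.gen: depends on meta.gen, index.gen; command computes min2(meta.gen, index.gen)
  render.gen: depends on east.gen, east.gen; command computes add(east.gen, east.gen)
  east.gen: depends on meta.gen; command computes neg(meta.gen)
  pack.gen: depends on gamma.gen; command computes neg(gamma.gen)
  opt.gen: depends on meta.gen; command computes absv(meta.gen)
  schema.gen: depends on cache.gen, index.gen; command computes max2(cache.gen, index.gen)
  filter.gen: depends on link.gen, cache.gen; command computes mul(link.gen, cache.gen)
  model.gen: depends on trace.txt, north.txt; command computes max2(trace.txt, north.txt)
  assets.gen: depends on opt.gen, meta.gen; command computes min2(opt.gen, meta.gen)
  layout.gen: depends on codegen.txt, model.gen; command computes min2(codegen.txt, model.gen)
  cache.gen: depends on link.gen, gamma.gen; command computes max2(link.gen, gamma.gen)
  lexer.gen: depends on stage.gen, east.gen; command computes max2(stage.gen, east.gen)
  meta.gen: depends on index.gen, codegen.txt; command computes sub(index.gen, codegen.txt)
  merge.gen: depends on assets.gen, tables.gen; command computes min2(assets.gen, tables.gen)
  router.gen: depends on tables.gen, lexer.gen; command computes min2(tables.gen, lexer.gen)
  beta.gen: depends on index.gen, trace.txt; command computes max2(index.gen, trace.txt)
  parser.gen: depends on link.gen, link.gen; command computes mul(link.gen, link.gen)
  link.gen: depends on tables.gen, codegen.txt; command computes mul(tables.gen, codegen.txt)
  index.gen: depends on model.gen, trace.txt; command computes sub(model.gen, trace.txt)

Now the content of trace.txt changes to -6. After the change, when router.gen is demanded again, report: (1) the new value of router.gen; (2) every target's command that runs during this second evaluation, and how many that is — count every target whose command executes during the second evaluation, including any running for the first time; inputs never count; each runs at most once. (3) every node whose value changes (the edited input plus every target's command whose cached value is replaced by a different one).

First demand of the output computes:
  model.gen = max2(4, -8) = 4
  export.gen = min2(-8, 4) = -8
  index.gen = sub(4, 4) = 0
  meta.gen = sub(0, 3) = -3
  east.gen = neg(-3) = 3
  opt.gen = absv(-3) = 3
  tables.gen = min2(-3, 0) = -3
  gamma.gen = max2(3, -3) = 3
  link.gen = mul(-3, 3) = -9
  cache.gen = max2(-9, 3) = 3
  schema.gen = max2(3, 0) = 3
  stage.gen = add(-8, 3) = -5
  lexer.gen = max2(-5, 3) = 3
  router.gen = min2(-3, 3) = -3

After the edit, cleaning proceeds:
  model.gen: a read changed (trace.txt 4->-6) — executes, giving -6.
  export.gen: a read changed (model.gen 4->-6) — executes, giving -8 — identical to its old value.
  index.gen: a read changed (model.gen 4->-6; trace.txt 4->-6) — executes, giving 0 — identical to its old value.
  meta.gen: dirty, but its reads are unchanged (index.gen unchanged, codegen.txt unchanged); cached -3 stands.
  east.gen: dirty, but its reads are unchanged (meta.gen unchanged); cached 3 stands.
  opt.gen: dirty, but its reads are unchanged (meta.gen unchanged); cached 3 stands.
  tables.gen: dirty, but its reads are unchanged (meta.gen unchanged, index.gen unchanged); cached -3 stands.
  gamma.gen: dirty, but its reads are unchanged (opt.gen unchanged, tables.gen unchanged); cached 3 stands.
  link.gen: dirty, but its reads are unchanged (tables.gen unchanged, codegen.txt unchanged); cached -9 stands.
  cache.gen: dirty, but its reads are unchanged (link.gen unchanged, gamma.gen unchanged); cached 3 stands.
  schema.gen: dirty, but its reads are unchanged (cache.gen unchanged, index.gen unchanged); cached 3 stands.
  stage.gen: dirty, but its reads are unchanged (export.gen unchanged, schema.gen unchanged); cached -5 stands.
  lexer.gen: dirty, but its reads are unchanged (stage.gen unchanged, east.gen unchanged); cached 3 stands.
  router.gen: dirty, but its reads are unchanged (tables.gen unchanged, lexer.gen unchanged); cached -3 stands.

Note where the cutoff bites: meta.gen is checked, finds nothing changed, and keeps its cache.

Demanding router.gen again yields -3.
3 target commands run: export.gen, index.gen, model.gen.
The nodes whose values change: model.gen, trace.txt.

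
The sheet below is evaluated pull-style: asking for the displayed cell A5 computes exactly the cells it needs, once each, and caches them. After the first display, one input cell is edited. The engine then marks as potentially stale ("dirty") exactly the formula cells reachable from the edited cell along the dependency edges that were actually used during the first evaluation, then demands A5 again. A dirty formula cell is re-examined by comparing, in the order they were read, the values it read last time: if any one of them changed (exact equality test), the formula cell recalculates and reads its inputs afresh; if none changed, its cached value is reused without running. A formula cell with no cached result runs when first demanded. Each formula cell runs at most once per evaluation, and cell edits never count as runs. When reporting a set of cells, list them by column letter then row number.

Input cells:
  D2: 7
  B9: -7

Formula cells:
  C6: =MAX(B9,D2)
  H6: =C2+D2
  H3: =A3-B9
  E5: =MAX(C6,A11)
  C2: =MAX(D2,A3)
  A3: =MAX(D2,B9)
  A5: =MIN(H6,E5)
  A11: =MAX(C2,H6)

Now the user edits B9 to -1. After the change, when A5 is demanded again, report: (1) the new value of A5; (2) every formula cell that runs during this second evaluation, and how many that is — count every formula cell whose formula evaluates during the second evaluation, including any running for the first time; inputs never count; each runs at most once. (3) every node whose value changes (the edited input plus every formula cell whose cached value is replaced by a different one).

First demand of the output computes:
  A3 = MAX(7, -7) = 7
  C2 = MAX(7, 7) = 7
  C6 = MAX(-7, 7) = 7
  H6 = 7 + 7 = 14
  A11 = MAX(7, 14) = 14
  E5 = MAX(7, 14) = 14
  A5 = MIN(14, 14) = 14

After the edit, cleaning proceeds:
  A3: a read changed (B9 -7->-1) — executes, giving 7 — identical to its old value.
  C2: dirty, but its reads are unchanged (D2 unchanged, A3 unchanged); cached 7 stands.
  C6: a read changed (B9 -7->-1) — executes, giving 7 — identical to its old value.
  H6: dirty, but its reads are unchanged (C2 unchanged, D2 unchanged); cached 14 stands.
  A11: dirty, but its reads are unchanged (C2 unchanged, H6 unchanged); cached 14 stands.
  E5: dirty, but its reads are unchanged (C6 unchanged, A11 unchanged); cached 14 stands.
  A5: dirty, but its reads are unchanged (H6 unchanged, E5 unchanged); cached 14 stands.

Note where the cutoff bites: C2 is checked, finds nothing changed, and keeps its cache.

Demanding A5 again yields 14.
2 formula cells run: A3, C6.
The nodes whose values change: B9.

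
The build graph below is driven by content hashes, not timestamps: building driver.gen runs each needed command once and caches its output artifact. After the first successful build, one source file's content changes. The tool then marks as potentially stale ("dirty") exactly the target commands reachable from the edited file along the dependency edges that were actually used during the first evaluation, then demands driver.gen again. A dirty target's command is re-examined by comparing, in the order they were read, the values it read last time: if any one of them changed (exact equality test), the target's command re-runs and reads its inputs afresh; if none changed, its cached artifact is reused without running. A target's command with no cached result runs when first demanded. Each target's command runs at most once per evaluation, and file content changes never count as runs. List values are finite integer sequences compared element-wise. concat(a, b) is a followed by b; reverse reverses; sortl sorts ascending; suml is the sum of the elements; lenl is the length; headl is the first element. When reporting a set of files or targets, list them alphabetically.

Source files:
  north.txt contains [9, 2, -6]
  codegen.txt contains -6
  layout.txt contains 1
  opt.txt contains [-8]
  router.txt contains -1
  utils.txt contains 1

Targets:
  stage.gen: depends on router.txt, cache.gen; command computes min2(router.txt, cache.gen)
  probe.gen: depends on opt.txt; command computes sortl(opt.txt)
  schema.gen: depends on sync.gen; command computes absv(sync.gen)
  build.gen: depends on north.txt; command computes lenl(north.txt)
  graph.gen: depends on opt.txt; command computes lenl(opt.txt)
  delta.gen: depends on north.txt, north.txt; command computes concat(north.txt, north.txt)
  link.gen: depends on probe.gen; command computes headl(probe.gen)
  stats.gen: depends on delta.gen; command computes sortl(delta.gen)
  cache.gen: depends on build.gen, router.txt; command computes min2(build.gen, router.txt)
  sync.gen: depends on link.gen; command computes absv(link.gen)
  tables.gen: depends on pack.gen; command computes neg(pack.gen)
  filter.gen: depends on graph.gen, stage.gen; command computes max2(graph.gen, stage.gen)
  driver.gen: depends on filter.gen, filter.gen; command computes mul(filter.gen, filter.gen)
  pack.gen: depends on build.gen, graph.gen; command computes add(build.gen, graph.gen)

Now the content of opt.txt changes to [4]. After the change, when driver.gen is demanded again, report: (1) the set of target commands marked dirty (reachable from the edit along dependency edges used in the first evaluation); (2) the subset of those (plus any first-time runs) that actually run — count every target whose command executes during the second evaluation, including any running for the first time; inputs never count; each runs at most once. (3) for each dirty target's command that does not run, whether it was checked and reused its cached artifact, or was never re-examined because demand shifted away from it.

Dirty set: driver.gen, filter.gen, graph.gen.
Run set: graph.gen (1 run).
Re-examined without running (cache reused): driver.gen, filter.gen.
The important point: graph.gen recomputes to an identical value, and the output ends up unchanged.

Initial pass — values computed on the first demand:
  build.gen = lenl([9, 2, -6]) = 3
  cache.gen = min2(3, -1) = -1
  graph.gen = lenl([-8]) = 1
  stage.gen = min2(-1, -1) = -1
  filter.gen = max2(1, -1) = 1
  driver.gen = mul(1, 1) = 1

Second demand — change propagation:
  graph.gen: re-runs because opt.txt [-8]->[4]; new result 1 (unchanged).
  filter.gen: re-examined; everything it read last time is the same (graph.gen unchanged, stage.gen unchanged) — cache 1 kept, no run.
  driver.gen: re-examined; everything it read last time is the same (filter.gen unchanged, filter.gen unchanged) — cache 1 kept, no run.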